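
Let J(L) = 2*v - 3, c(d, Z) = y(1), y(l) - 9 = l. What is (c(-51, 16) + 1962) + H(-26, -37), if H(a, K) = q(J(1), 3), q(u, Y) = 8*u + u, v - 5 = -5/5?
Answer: 2017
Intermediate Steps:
y(l) = 9 + l
v = 4 (v = 5 - 5/5 = 5 - 5*⅕ = 5 - 1 = 4)
c(d, Z) = 10 (c(d, Z) = 9 + 1 = 10)
J(L) = 5 (J(L) = 2*4 - 3 = 8 - 3 = 5)
q(u, Y) = 9*u
H(a, K) = 45 (H(a, K) = 9*5 = 45)
(c(-51, 16) + 1962) + H(-26, -37) = (10 + 1962) + 45 = 1972 + 45 = 2017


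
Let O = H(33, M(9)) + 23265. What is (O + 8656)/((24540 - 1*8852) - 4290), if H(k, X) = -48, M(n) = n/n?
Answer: 31873/11398 ≈ 2.7964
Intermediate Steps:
M(n) = 1
O = 23217 (O = -48 + 23265 = 23217)
(O + 8656)/((24540 - 1*8852) - 4290) = (23217 + 8656)/((24540 - 1*8852) - 4290) = 31873/((24540 - 8852) - 4290) = 31873/(15688 - 4290) = 31873/11398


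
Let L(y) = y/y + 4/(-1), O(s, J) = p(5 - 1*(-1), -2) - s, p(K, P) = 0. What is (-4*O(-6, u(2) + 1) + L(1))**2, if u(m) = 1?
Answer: 729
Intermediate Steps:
O(s, J) = -s (O(s, J) = 0 - s = -s)
L(y) = -3 (L(y) = 1 + 4*(-1) = 1 - 4 = -3)
(-4*O(-6, u(2) + 1) + L(1))**2 = (-(-4)*(-6) - 3)**2 = (-4*6 - 3)**2 = (-24 - 3)**2 = (-27)**2 = 729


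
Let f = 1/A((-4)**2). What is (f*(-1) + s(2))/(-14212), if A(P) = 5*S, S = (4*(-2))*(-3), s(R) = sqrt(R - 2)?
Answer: 1/1705440 ≈ 5.8636e-7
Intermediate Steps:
s(R) = sqrt(-2 + R)
S = 24 (S = -8*(-3) = 24)
A(P) = 120 (A(P) = 5*24 = 120)
f = 1/120 ≈ 0.0083333
(f*(-1) + s(2))/(-14212) = ((1/120)*(-1) + sqrt(-2 + 2))/(-14212) = (-1/120 + sqrt(0))*(-1/14212) = (-1/120 + 0)*(-1/14212) = -1/120*(-1/14212) = 1/1705440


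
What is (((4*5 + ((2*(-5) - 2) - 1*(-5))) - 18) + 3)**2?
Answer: 4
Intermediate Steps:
(((4*5 + ((2*(-5) - 2) - 1*(-5))) - 18) + 3)**2 = (((20 + ((-10 - 2) + 5)) - 18) + 3)**2 = (((20 + (-12 + 5)) - 18) + 3)**2 = (((20 - 7) - 18) + 3)**2 = ((13 - 18) + 3)**2 = (-5 + 3)**2 = (-2)**2 = 4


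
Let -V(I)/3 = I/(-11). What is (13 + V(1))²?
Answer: 21316/121 ≈ 176.17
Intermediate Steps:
V(I) = 3*I/11 (V(I) = -3*I/(-11) = -3*I*(-1)/11 = -(-3)*I/11 = 3*I/11)
(13 + V(1))² = (13 + (3/11)*1)² = (13 + 3/11)² = (146/11)² = 21316/121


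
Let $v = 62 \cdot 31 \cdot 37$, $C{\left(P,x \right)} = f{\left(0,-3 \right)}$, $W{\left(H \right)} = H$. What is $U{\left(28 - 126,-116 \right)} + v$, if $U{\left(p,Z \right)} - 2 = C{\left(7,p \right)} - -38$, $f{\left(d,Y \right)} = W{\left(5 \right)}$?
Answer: $71159$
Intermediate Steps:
$f{\left(d,Y \right)} = 5$
$C{\left(P,x \right)} = 5$
$U{\left(p,Z \right)} = 45$ ($U{\left(p,Z \right)} = 2 + \left(5 - -38\right) = 2 + \left(5 + 38\right) = 2 + 43 = 45$)
$v = 71114$ ($v = 1922 \cdot 37 = 71114$)
$U{\left(28 - 126,-116 \right)} + v = 45 + 71114 = 71159$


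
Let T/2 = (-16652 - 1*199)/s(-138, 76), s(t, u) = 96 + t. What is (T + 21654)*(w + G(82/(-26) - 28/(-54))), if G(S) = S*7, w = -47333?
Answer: -2612637175810/2457 ≈ -1.0633e+9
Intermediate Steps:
T = 5617/7 (T = 2*((-16652 - 1*199)/(96 - 138)) = 2*((-16652 - 199)/(-42)) = 2*(-16851*(-1/42)) = 2*(5617/14) = 5617/7 ≈ 802.43)
G(S) = 7*S
(T + 21654)*(w + G(82/(-26) - 28/(-54))) = (5617/7 + 21654)*(-47333 + 7*(82/(-26) - 28/(-54))) = 157195*(-47333 + 7*(82*(-1/26) - 28*(-1/54)))/7 = 157195*(-47333 + 7*(-41/13 + 14/27))/7 = 157195*(-47333 + 7*(-925/351))/7 = 157195*(-47333 - 6475/351)/7 = (157195/7)*(-16620358/351) = -2612637175810/2457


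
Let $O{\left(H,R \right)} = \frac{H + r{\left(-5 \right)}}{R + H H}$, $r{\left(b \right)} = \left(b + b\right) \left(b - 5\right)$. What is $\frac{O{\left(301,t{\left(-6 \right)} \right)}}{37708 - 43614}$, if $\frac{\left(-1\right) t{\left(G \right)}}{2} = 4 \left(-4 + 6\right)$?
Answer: $- \frac{401}{534995010} \approx -7.4954 \cdot 10^{-7}$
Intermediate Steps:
$r{\left(b \right)} = 2 b \left(-5 + b\right)$
$t{\left(G \right)} = -16$ ($t{\left(G \right)} = - 2 \cdot 4 \left(-4 + 6\right) = - 2 \cdot 4 \cdot 2 = \left(-2\right) 8 = -16$)
$O{\left(H,R \right)} = \frac{100 + H}{R + H^{2}}$ ($O{\left(H,R \right)} = \frac{H + 2 \left(-5\right) \left(-5 - 5\right)}{R + H H} = \frac{H + 2 \left(-5\right) \left(-10\right)}{R + H^{2}} = \frac{H + 100}{R + H^{2}} = \frac{100 + H}{R + H^{2}}$)
$\frac{O{\left(301,t{\left(-6 \right)} \right)}}{37708 - 43614} = \frac{\frac{1}{-16 + 301^{2}} \left(100 + 301\right)}{37708 - 43614} = \frac{\frac{1}{-16 + 90601} \cdot 401}{-5906} = \frac{1}{90585} \cdot 401 \left(- \frac{1}{5906}\right) = \frac{401}{90585} \left(- \frac{1}{5906}\right) = - \frac{401}{534995010}$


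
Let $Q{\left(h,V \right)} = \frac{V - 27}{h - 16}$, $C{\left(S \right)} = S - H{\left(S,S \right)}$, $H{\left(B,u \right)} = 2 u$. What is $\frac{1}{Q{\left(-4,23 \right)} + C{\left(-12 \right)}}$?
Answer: $\frac{5}{61} \approx 0.081967$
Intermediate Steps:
$C{\left(S \right)} = - S$ ($C{\left(S \right)} = S - 2 S = - S$)
$Q{\left(h,V \right)} = \frac{-27 + V}{-16 + h}$
$\frac{1}{Q{\left(-4,23 \right)} + C{\left(-12 \right)}} = \frac{1}{\frac{-27 + 23}{-16 - 4} - -12} = \frac{1}{\frac{1}{-20} \left(-4\right) + 12} = \frac{1}{\left(- \frac{1}{20}\right) \left(-4\right) + 12} = \frac{1}{\frac{1}{5} + 12} = \frac{1}{\frac{61}{5}} = \frac{5}{61}$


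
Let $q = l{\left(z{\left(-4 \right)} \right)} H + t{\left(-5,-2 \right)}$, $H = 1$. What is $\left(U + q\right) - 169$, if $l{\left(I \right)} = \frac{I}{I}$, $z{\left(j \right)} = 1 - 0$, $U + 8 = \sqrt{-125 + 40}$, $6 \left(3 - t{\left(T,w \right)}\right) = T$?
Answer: $- \frac{1033}{6} + i \sqrt{85} \approx -172.17 + 9.2195 i$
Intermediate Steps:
$t{\left(T,w \right)} = 3 - \frac{T}{6}$
$U = -8 + i \sqrt{85}$ ($U = -8 + \sqrt{-125 + 40} = -8 + \sqrt{-85} = -8 + i \sqrt{85} \approx -8.0 + 9.2195 i$)
$z{\left(j \right)} = 1$ ($z{\left(j \right)} = 1 + 0 = 1$)
$l{\left(I \right)} = 1$
$q = \frac{29}{6}$ ($q = 1 \cdot 1 + \left(3 - - \frac{5}{6}\right) = 1 + \left(3 + \frac{5}{6}\right) = 1 + \frac{23}{6} = \frac{29}{6} \approx 4.8333$)
$\left(U + q\right) - 169 = \left(\left(-8 + i \sqrt{85}\right) + \frac{29}{6}\right) - 169 = \left(- \frac{19}{6} + i \sqrt{85}\right) - 169 = - \frac{1033}{6} + i \sqrt{85}$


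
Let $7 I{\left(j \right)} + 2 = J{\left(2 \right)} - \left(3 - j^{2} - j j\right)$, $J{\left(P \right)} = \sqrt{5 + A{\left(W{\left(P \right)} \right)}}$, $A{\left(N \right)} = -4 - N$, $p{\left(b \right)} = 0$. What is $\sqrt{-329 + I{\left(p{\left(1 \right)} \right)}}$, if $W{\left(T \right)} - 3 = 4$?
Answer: $\frac{\sqrt{-16156 + 7 i \sqrt{6}}}{7} \approx 0.0096356 + 18.158 i$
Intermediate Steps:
$W{\left(T \right)} = 7$ ($W{\left(T \right)} = 3 + 4 = 7$)
$J{\left(P \right)} = i \sqrt{6}$ ($J{\left(P \right)} = \sqrt{5 - 11} = \sqrt{-6} = i \sqrt{6}$)
$I{\left(j \right)} = - \frac{5}{7} + \frac{2 j^{2}}{7} + \frac{i \sqrt{6}}{7}$ ($I{\left(j \right)} = - \frac{2}{7} + \frac{i \sqrt{6} - \left(3 - j^{2} - j j\right)}{7} = - \frac{2}{7} + \frac{i \sqrt{6} + \left(\left(j^{2} + j^{2}\right) - 3\right)}{7} = - \frac{2}{7} + \frac{i \sqrt{6} + \left(2 j^{2} - 3\right)}{7} = - \frac{2}{7} + \frac{i \sqrt{6} + \left(-3 + 2 j^{2}\right)}{7} = - \frac{2}{7} + \frac{-3 + 2 j^{2} + i \sqrt{6}}{7} = - \frac{2}{7} + \left(- \frac{3}{7} + \frac{2 j^{2}}{7} + \frac{i \sqrt{6}}{7}\right) = - \frac{5}{7} + \frac{2 j^{2}}{7} + \frac{i \sqrt{6}}{7}$)
$\sqrt{-329 + I{\left(p{\left(1 \right)} \right)}} = \sqrt{-329 + \left(- \frac{5}{7} + \frac{2 \cdot 0^{2}}{7} + \frac{i \sqrt{6}}{7}\right)} = \sqrt{-329 + \left(- \frac{5}{7} + \frac{2}{7} \cdot 0 + \frac{i \sqrt{6}}{7}\right)} = \sqrt{-329 + \left(- \frac{5}{7} + 0 + \frac{i \sqrt{6}}{7}\right)} = \sqrt{-329 - \left(\frac{5}{7} - \frac{i \sqrt{6}}{7}\right)} = \sqrt{- \frac{2308}{7} + \frac{i \sqrt{6}}{7}}$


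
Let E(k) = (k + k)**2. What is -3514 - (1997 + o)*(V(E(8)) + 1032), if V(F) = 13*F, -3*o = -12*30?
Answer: -9233634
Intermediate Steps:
o = 120 (o = -(-4)*30 = -1/3*(-360) = 120)
E(k) = 4*k**2 (E(k) = (2*k)**2 = 4*k**2)
-3514 - (1997 + o)*(V(E(8)) + 1032) = -3514 - (1997 + 120)*(13*(4*8**2) + 1032) = -3514 - 2117*(13*(4*64) + 1032) = -3514 - 2117*(13*256 + 1032) = -3514 - 2117*(3328 + 1032) = -3514 - 2117*4360 = -3514 - 1*9230120 = -3514 - 9230120 = -9233634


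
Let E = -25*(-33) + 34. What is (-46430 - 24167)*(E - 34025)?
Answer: 2341420102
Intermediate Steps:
E = 859 (E = 825 + 34 = 859)
(-46430 - 24167)*(E - 34025) = (-46430 - 24167)*(859 - 34025) = -70597*(-33166) = 2341420102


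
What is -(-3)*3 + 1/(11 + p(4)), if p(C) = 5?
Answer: 145/16 ≈ 9.0625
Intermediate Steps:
-(-3)*3 + 1/(11 + p(4)) = -(-3)*3 + 1/(11 + 5) = -3*(-3) + 1/16 = 9 + 1/16 = 145/16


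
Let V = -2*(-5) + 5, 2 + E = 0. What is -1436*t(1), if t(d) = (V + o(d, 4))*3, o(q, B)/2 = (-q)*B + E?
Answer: -12924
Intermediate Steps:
E = -2 (E = -2 + 0 = -2)
o(q, B) = -4 - 2*B*q (o(q, B) = 2*((-q)*B - 2) = 2*(-B*q - 2) = 2*(-2 - B*q) = -4 - 2*B*q)
V = 15 (V = 10 + 5 = 15)
t(d) = 33 - 24*d (t(d) = (15 + (-4 - 2*4*d))*3 = (15 + (-4 - 8*d))*3 = (11 - 8*d)*3 = 33 - 24*d)
-1436*t(1) = -1436*(33 - 24*1) = -1436*(33 - 24) = -1436*9 = -12924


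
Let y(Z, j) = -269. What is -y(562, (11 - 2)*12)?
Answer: 269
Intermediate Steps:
-y(562, (11 - 2)*12) = -1*(-269) = 269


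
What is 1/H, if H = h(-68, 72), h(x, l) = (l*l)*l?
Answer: 1/373248 ≈ 2.6792e-6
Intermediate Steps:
h(x, l) = l**3 (h(x, l) = l**2*l = l**3)
H = 373248 (H = 72**3 = 373248)
1/H = 1/373248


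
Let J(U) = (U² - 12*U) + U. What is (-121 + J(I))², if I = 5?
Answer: 22801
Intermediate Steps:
J(U) = U² - 11*U
(-121 + J(I))² = (-121 + 5*(-11 + 5))² = (-121 + 5*(-6))² = (-121 - 30)² = (-151)² = 22801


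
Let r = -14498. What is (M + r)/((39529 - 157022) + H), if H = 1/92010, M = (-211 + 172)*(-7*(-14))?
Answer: 1685623200/10810530929 ≈ 0.15592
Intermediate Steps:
M = -3822 (M = -39*98 = -3822)
H = 1/92010 ≈ 1.0868e-5
(M + r)/((39529 - 157022) + H) = (-3822 - 14498)/((39529 - 157022) + 1/92010) = -18320/(-117493 + 1/92010) = -18320/(-10810530929/92010) = -18320*(-92010/10810530929) = 1685623200/10810530929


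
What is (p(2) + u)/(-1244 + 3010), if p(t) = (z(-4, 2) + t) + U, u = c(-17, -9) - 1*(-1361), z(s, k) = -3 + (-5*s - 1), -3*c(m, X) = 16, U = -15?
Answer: 2038/2649 ≈ 0.76935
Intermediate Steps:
c(m, X) = -16/3 (c(m, X) = -⅓*16 = -16/3)
z(s, k) = -4 - 5*s (z(s, k) = -3 + (-1 - 5*s) = -4 - 5*s)
u = 4067/3 (u = -16/3 - 1*(-1361) = -16/3 + 1361 = 4067/3 ≈ 1355.7)
p(t) = 1 + t (p(t) = ((-4 - 5*(-4)) + t) - 15 = ((-4 + 20) + t) - 15 = (16 + t) - 15 = 1 + t)
(p(2) + u)/(-1244 + 3010) = ((1 + 2) + 4067/3)/(-1244 + 3010) = (3 + 4067/3)/1766 = (4076/3)*(1/1766) = 2038/2649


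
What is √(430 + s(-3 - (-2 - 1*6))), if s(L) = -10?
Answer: 2*√105 ≈ 20.494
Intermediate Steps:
√(430 + s(-3 - (-2 - 1*6))) = √(430 - 10) = √420 = 2*√105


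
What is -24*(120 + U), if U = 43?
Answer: -3912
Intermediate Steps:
-24*(120 + U) = -24*(120 + 43) = -24*163 = -3912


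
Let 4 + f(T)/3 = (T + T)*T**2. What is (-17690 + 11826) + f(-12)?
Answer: -16244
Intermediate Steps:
f(T) = -12 + 6*T**3 (f(T) = -12 + 3*((T + T)*T**2) = -12 + 3*((2*T)*T**2) = -12 + 3*(2*T**3) = -12 + 6*T**3)
(-17690 + 11826) + f(-12) = (-17690 + 11826) + (-12 + 6*(-12)**3) = -5864 + (-12 + 6*(-1728)) = -5864 + (-12 - 10368) = -5864 - 10380 = -16244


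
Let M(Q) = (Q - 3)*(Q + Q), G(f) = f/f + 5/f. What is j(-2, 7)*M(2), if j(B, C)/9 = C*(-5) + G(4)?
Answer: 1179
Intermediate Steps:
G(f) = 1 + 5/f
M(Q) = 2*Q*(-3 + Q) (M(Q) = (-3 + Q)*(2*Q) = 2*Q*(-3 + Q))
j(B, C) = 81/4 - 45*C (j(B, C) = 9*(C*(-5) + (5 + 4)/4) = 9*(-5*C + (¼)*9) = 9*(-5*C + 9/4) = 9*(9/4 - 5*C) = 81/4 - 45*C)
j(-2, 7)*M(2) = (81/4 - 45*7)*(2*2*(-3 + 2)) = (81/4 - 315)*(2*2*(-1)) = -1179/4*(-4) = 1179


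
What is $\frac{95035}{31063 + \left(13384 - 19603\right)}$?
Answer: $\frac{95035}{24844} \approx 3.8253$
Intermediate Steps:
$\frac{95035}{31063 + \left(13384 - 19603\right)} = \frac{95035}{31063 - 6219} = \frac{95035}{24844}$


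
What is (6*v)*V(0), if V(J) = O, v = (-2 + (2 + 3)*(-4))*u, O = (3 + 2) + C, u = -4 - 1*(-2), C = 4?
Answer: 2376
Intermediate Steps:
u = -2 (u = -4 + 2 = -2)
O = 9 (O = (3 + 2) + 4 = 5 + 4 = 9)
v = 44 (v = (-2 + (2 + 3)*(-4))*(-2) = (-2 + 5*(-4))*(-2) = (-2 - 20)*(-2) = -22*(-2) = 44)
V(J) = 9
(6*v)*V(0) = (6*44)*9 = 264*9 = 2376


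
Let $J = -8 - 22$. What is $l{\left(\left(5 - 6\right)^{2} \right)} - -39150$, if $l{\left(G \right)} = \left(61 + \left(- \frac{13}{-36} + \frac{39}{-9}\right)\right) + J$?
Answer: $\frac{1410373}{36} \approx 39177.0$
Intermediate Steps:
$J = -30$
$l{\left(G \right)} = \frac{973}{36}$ ($l{\left(G \right)} = \left(61 + \left(- \frac{13}{-36} + \frac{39}{-9}\right)\right) - 30 = \left(61 + \left(\left(-13\right) \left(- \frac{1}{36}\right) + 39 \left(- \frac{1}{9}\right)\right)\right) - 30 = \left(61 + \left(\frac{13}{36} - \frac{13}{3}\right)\right) - 30 = \left(61 - \frac{143}{36}\right) - 30 = \frac{2053}{36} - 30 = \frac{973}{36}$)
$l{\left(\left(5 - 6\right)^{2} \right)} - -39150 = \frac{973}{36} - -39150 = \frac{973}{36} + 39150 = \frac{1410373}{36}$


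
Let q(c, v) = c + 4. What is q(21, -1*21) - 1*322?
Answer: -297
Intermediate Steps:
q(c, v) = 4 + c
q(21, -1*21) - 1*322 = (4 + 21) - 1*322 = 25 - 322 = -297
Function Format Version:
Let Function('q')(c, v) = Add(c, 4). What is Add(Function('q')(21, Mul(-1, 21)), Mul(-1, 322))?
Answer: -297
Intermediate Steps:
Function('q')(c, v) = Add(4, c)
Add(Function('q')(21, Mul(-1, 21)), Mul(-1, 322)) = Add(Add(4, 21), Mul(-1, 322)) = Add(25, -322) = -297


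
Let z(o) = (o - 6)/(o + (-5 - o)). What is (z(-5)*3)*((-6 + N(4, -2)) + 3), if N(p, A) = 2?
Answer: -33/5 ≈ -6.6000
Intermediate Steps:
z(o) = 6/5 - o/5 (z(o) = (-6 + o)/(-5) = (-6 + o)*(-⅕) = 6/5 - o/5)
(z(-5)*3)*((-6 + N(4, -2)) + 3) = ((6/5 - ⅕*(-5))*3)*((-6 + 2) + 3) = ((6/5 + 1)*3)*(-4 + 3) = ((11/5)*3)*(-1) = (33/5)*(-1) = -33/5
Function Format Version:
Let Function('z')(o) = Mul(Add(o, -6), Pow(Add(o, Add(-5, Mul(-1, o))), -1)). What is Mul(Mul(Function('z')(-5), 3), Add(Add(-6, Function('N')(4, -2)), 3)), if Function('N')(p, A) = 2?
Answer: Rational(-33, 5) ≈ -6.6000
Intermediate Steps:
Function('z')(o) = Add(Rational(6, 5), Mul(Rational(-1, 5), o)) (Function('z')(o) = Mul(Add(-6, o), Pow(-5, -1)) = Mul(Add(-6, o), Rational(-1, 5)) = Add(Rational(6, 5), Mul(Rational(-1, 5), o)))
Mul(Mul(Function('z')(-5), 3), Add(Add(-6, Function('N')(4, -2)), 3)) = Mul(Mul(Add(Rational(6, 5), Mul(Rational(-1, 5), -5)), 3), Add(Add(-6, 2), 3)) = Mul(Mul(Add(Rational(6, 5), 1), 3), Add(-4, 3)) = Mul(Mul(Rational(11, 5), 3), -1) = Mul(Rational(33, 5), -1) = Rational(-33, 5)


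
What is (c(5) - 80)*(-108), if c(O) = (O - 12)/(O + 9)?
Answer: 8694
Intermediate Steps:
c(O) = (-12 + O)/(9 + O)
(c(5) - 80)*(-108) = ((-12 + 5)/(9 + 5) - 80)*(-108) = (-7/14 - 80)*(-108) = ((1/14)*(-7) - 80)*(-108) = (-1/2 - 80)*(-108) = -161/2*(-108) = 8694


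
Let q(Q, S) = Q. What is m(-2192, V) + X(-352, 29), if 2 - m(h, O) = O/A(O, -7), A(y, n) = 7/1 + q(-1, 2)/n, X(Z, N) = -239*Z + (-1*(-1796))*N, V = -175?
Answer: 272477/2 ≈ 1.3624e+5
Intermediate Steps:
X(Z, N) = -239*Z + 1796*N
A(y, n) = 7 - 1/n (A(y, n) = 7/1 - 1/n = 7*1 - 1/n = 7 - 1/n)
m(h, O) = 2 - 7*O/50 (m(h, O) = 2 - O/(7 - 1/(-7)) = 2 - O/(7 - 1*(-⅐)) = 2 - O/(7 + ⅐) = 2 - O/50/7 = 2 - O*7/50 = 2 - 7*O/50)
m(-2192, V) + X(-352, 29) = (2 - 7/50*(-175)) + (-239*(-352) + 1796*29) = (2 + 49/2) + (84128 + 52084) = 53/2 + 136212 = 272477/2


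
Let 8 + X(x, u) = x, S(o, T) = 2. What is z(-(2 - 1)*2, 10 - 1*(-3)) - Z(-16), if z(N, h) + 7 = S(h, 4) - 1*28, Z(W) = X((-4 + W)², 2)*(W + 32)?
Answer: -6305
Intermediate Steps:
X(x, u) = -8 + x
Z(W) = (-8 + (-4 + W)²)*(32 + W) (Z(W) = (-8 + (-4 + W)²)*(W + 32) = (-8 + (-4 + W)²)*(32 + W))
z(N, h) = -33 (z(N, h) = -7 + (2 - 1*28) = -7 + (2 - 28) = -7 - 26 = -33)
z(-(2 - 1)*2, 10 - 1*(-3)) - Z(-16) = -33 - (-8 + (-4 - 16)²)*(32 - 16) = -33 - (-8 + (-20)²)*16 = -33 - (-8 + 400)*16 = -33 - 392*16 = -33 - 1*6272 = -33 - 6272 = -6305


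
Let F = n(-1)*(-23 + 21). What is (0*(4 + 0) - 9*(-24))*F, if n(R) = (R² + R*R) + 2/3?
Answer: -1152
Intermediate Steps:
n(R) = ⅔ + 2*R² (n(R) = (R² + R²) + 2*(⅓) = 2*R² + ⅔ = ⅔ + 2*R²)
F = -16/3 (F = (⅔ + 2*(-1)²)*(-23 + 21) = (⅔ + 2*1)*(-2) = (⅔ + 2)*(-2) = (8/3)*(-2) = -16/3 ≈ -5.3333)
(0*(4 + 0) - 9*(-24))*F = (0*(4 + 0) - 9*(-24))*(-16/3) = (0*4 + 216)*(-16/3) = (0 + 216)*(-16/3) = 216*(-16/3) = -1152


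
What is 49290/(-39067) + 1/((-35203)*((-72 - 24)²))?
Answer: -2284456648141/1810648562688 ≈ -1.2617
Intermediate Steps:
49290/(-39067) + 1/((-35203)*((-72 - 24)²)) = 49290*(-1/39067) - 1/(35203*((-96)²)) = -49290/39067 - 1/35203/9216 = -49290/39067 - 1/35203*1/9216 = -49290/39067 - 1/324430848 = -2284456648141/1810648562688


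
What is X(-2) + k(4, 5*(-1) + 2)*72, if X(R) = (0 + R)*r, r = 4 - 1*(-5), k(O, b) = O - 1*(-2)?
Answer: 414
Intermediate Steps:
k(O, b) = 2 + O (k(O, b) = O + 2 = 2 + O)
r = 9 (r = 4 + 5 = 9)
X(R) = 9*R (X(R) = (0 + R)*9 = R*9 = 9*R)
X(-2) + k(4, 5*(-1) + 2)*72 = 9*(-2) + (2 + 4)*72 = -18 + 6*72 = -18 + 432 = 414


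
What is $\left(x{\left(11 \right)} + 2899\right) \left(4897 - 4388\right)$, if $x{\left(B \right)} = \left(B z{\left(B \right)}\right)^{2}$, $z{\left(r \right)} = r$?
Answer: $8927860$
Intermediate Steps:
$x{\left(B \right)} = B^{4}$ ($x{\left(B \right)} = \left(B B\right)^{2} = \left(B^{2}\right)^{2} = B^{4}$)
$\left(x{\left(11 \right)} + 2899\right) \left(4897 - 4388\right) = \left(11^{4} + 2899\right) \left(4897 - 4388\right) = \left(14641 + 2899\right) 509 = 17540 \cdot 509 = 8927860$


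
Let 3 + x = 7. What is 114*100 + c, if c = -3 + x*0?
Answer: 11397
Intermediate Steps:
x = 4 (x = -3 + 7 = 4)
c = -3 (c = -3 + 4*0 = -3 + 0 = -3)
114*100 + c = 114*100 - 3 = 11400 - 3 = 11397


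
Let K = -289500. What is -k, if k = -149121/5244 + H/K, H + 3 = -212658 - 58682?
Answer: 1739483617/63255750 ≈ 27.499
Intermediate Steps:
H = -271343 (H = -3 + (-212658 - 58682) = -3 - 271340 = -271343)
k = -1739483617/63255750 (k = -149121/5244 - 271343/(-289500) = -149121*1/5244 - 271343*(-1/289500) = -49707/1748 + 271343/289500 = -1739483617/63255750 ≈ -27.499)
-k = -1*(-1739483617/63255750) = 1739483617/63255750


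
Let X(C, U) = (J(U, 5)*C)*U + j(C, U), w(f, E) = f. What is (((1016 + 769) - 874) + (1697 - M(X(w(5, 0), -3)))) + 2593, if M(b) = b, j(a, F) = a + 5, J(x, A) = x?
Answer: 5146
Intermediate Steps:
j(a, F) = 5 + a
X(C, U) = 5 + C + C*U**2 (X(C, U) = (U*C)*U + (5 + C) = (C*U)*U + (5 + C) = C*U**2 + (5 + C) = 5 + C + C*U**2)
(((1016 + 769) - 874) + (1697 - M(X(w(5, 0), -3)))) + 2593 = (((1016 + 769) - 874) + (1697 - (5 + 5 + 5*(-3)**2))) + 2593 = ((1785 - 874) + (1697 - (5 + 5 + 5*9))) + 2593 = (911 + (1697 - (5 + 5 + 45))) + 2593 = (911 + (1697 - 1*55)) + 2593 = (911 + (1697 - 55)) + 2593 = (911 + 1642) + 2593 = 2553 + 2593 = 5146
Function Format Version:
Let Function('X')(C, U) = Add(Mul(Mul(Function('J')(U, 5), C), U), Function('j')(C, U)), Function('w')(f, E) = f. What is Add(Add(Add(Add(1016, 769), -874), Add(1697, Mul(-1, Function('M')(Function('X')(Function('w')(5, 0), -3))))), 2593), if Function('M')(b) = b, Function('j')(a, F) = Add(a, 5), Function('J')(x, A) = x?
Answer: 5146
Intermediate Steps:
Function('j')(a, F) = Add(5, a)
Function('X')(C, U) = Add(5, C, Mul(C, Pow(U, 2))) (Function('X')(C, U) = Add(Mul(Mul(U, C), U), Add(5, C)) = Add(Mul(Mul(C, U), U), Add(5, C)) = Add(Mul(C, Pow(U, 2)), Add(5, C)) = Add(5, C, Mul(C, Pow(U, 2))))
Add(Add(Add(Add(1016, 769), -874), Add(1697, Mul(-1, Function('M')(Function('X')(Function('w')(5, 0), -3))))), 2593) = Add(Add(Add(Add(1016, 769), -874), Add(1697, Mul(-1, Add(5, 5, Mul(5, Pow(-3, 2)))))), 2593) = Add(Add(Add(1785, -874), Add(1697, Mul(-1, Add(5, 5, Mul(5, 9))))), 2593) = Add(Add(911, Add(1697, Mul(-1, Add(5, 5, 45)))), 2593) = Add(Add(911, Add(1697, Mul(-1, 55))), 2593) = Add(Add(911, Add(1697, -55)), 2593) = Add(Add(911, 1642), 2593) = Add(2553, 2593) = 5146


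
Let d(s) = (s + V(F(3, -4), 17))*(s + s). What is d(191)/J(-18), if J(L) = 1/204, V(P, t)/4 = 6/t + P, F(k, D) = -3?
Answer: 14059128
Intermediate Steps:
V(P, t) = 4*P + 24/t (V(P, t) = 4*(6/t + P) = 4*(P + 6/t) = 4*P + 24/t)
d(s) = 2*s*(-180/17 + s) (d(s) = (s + (4*(-3) + 24/17))*(s + s) = (s + (-12 + 24*(1/17)))*(2*s) = (s + (-12 + 24/17))*(2*s) = (s - 180/17)*(2*s) = (-180/17 + s)*(2*s) = 2*s*(-180/17 + s))
J(L) = 1/204
d(191)/J(-18) = ((2/17)*191*(-180 + 17*191))/(1/204) = ((2/17)*191*(-180 + 3247))*204 = ((2/17)*191*3067)*204 = (1171594/17)*204 = 14059128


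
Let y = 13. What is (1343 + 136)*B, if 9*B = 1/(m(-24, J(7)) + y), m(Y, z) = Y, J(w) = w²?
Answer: -493/33 ≈ -14.939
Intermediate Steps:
B = -1/99 (B = 1/(9*(-24 + 13)) = (⅑)/(-11) = (⅑)*(-1/11) = -1/99 ≈ -0.010101)
(1343 + 136)*B = (1343 + 136)*(-1/99) = 1479*(-1/99) = -493/33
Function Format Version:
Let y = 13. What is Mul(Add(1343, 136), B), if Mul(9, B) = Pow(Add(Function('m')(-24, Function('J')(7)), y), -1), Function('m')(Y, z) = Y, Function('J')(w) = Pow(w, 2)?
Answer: Rational(-493, 33) ≈ -14.939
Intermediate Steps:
B = Rational(-1, 99) (B = Mul(Rational(1, 9), Pow(Add(-24, 13), -1)) = Mul(Rational(1, 9), Pow(-11, -1)) = Mul(Rational(1, 9), Rational(-1, 11)) = Rational(-1, 99) ≈ -0.010101)
Mul(Add(1343, 136), B) = Mul(Add(1343, 136), Rational(-1, 99)) = Mul(1479, Rational(-1, 99)) = Rational(-493, 33)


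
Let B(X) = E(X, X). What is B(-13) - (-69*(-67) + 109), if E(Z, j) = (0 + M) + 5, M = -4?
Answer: -4731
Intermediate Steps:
E(Z, j) = 1 (E(Z, j) = (0 - 4) + 5 = -4 + 5 = 1)
B(X) = 1
B(-13) - (-69*(-67) + 109) = 1 - (-69*(-67) + 109) = 1 - (4623 + 109) = 1 - 1*4732 = 1 - 4732 = -4731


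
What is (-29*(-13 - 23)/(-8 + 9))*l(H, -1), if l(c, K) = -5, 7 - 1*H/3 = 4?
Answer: -5220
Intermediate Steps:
H = 9 (H = 21 - 3*4 = 21 - 12 = 9)
(-29*(-13 - 23)/(-8 + 9))*l(H, -1) = -29*(-13 - 23)/(-8 + 9)*(-5) = -(-1044)/1*(-5) = -(-1044)*(-5) = -29*(-36)*(-5) = 1044*(-5) = -5220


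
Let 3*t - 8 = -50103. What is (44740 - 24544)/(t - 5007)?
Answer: -15147/16279 ≈ -0.93046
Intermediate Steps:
t = -50095/3 (t = 8/3 + (⅓)*(-50103) = 8/3 - 16701 = -50095/3 ≈ -16698.)
(44740 - 24544)/(t - 5007) = (44740 - 24544)/(-50095/3 - 5007) = 20196/(-65116/3) = 20196*(-3/65116) = -15147/16279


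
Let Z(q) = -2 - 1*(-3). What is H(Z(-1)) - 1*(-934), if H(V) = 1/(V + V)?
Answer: 1869/2 ≈ 934.50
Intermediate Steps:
Z(q) = 1 (Z(q) = -2 + 3 = 1)
H(V) = 1/(2*V)
H(Z(-1)) - 1*(-934) = (½)/1 - 1*(-934) = (½)*1 + 934 = ½ + 934 = 1869/2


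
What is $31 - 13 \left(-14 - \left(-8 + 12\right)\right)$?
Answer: $265$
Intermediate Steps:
$31 - 13 \left(-14 - \left(-8 + 12\right)\right) = 31 - 13 \left(-14 - 4\right) = 31 - -234 = 31 + 234 = 265$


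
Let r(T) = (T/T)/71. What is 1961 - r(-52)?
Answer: 139230/71 ≈ 1961.0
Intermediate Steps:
r(T) = 1/71 (r(T) = 1*(1/71) = 1/71)
1961 - r(-52) = 1961 - 1*1/71 = 1961 - 1/71 = 139230/71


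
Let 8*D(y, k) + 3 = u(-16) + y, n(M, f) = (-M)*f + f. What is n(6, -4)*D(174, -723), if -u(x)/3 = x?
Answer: 1095/2 ≈ 547.50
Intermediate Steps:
u(x) = -3*x
n(M, f) = f - M*f (n(M, f) = -M*f + f = f - M*f)
D(y, k) = 45/8 + y/8 (D(y, k) = -3/8 + (-3*(-16) + y)/8 = -3/8 + (48 + y)/8 = -3/8 + (6 + y/8) = 45/8 + y/8)
n(6, -4)*D(174, -723) = (-4*(1 - 1*6))*(45/8 + (⅛)*174) = (-4*(1 - 6))*(45/8 + 87/4) = -4*(-5)*(219/8) = 20*(219/8) = 1095/2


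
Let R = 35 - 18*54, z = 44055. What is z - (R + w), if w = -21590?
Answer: 66582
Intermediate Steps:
R = -937 (R = 35 - 972 = -937)
z - (R + w) = 44055 - (-937 - 21590) = 44055 - 1*(-22527) = 44055 + 22527 = 66582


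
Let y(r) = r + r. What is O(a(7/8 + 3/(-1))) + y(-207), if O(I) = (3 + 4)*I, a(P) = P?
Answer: -3431/8 ≈ -428.88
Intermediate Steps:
y(r) = 2*r
O(I) = 7*I
O(a(7/8 + 3/(-1))) + y(-207) = 7*(7/8 + 3/(-1)) + 2*(-207) = 7*(7*(⅛) + 3*(-1)) - 414 = 7*(7/8 - 3) - 414 = 7*(-17/8) - 414 = -119/8 - 414 = -3431/8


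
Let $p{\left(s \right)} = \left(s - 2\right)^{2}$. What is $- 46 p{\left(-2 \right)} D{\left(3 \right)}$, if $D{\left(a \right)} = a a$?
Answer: $-6624$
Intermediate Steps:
$D{\left(a \right)} = a^{2}$
$p{\left(s \right)} = \left(-2 + s\right)^{2}$
$- 46 p{\left(-2 \right)} D{\left(3 \right)} = - 46 \left(-2 - 2\right)^{2} \cdot 3^{2} = - 46 \left(-4\right)^{2} \cdot 9 = \left(-46\right) 16 \cdot 9 = \left(-736\right) 9 = -6624$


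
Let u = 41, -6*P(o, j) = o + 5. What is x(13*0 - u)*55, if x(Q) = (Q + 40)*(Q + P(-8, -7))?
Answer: 4455/2 ≈ 2227.5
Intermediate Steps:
P(o, j) = -⅚ - o/6 (P(o, j) = -(o + 5)/6 = -(5 + o)/6 = -⅚ - o/6)
x(Q) = (½ + Q)*(40 + Q) (x(Q) = (Q + 40)*(Q + (-⅚ - ⅙*(-8))) = (40 + Q)*(Q + (-⅚ + 4/3)) = (40 + Q)*(Q + ½) = (40 + Q)*(½ + Q) = (½ + Q)*(40 + Q))
x(13*0 - u)*55 = (20 + (13*0 - 1*41)² + 81*(13*0 - 1*41)/2)*55 = (20 + (0 - 41)² + 81*(0 - 41)/2)*55 = (20 + (-41)² + (81/2)*(-41))*55 = (20 + 1681 - 3321/2)*55 = (81/2)*55 = 4455/2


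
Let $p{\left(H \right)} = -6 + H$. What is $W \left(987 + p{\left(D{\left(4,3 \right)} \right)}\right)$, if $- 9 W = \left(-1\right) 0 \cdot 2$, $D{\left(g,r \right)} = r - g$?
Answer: $0$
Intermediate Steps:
$W = 0$ ($W = - \frac{\left(-1\right) 0 \cdot 2}{9} = - \frac{0 \cdot 2}{9} = \left(- \frac{1}{9}\right) 0 = 0$)
$W \left(987 + p{\left(D{\left(4,3 \right)} \right)}\right) = 0 \left(987 + \left(-6 + \left(3 - 4\right)\right)\right) = 0 \left(987 - 7\right) = 0 \cdot 980 = 0$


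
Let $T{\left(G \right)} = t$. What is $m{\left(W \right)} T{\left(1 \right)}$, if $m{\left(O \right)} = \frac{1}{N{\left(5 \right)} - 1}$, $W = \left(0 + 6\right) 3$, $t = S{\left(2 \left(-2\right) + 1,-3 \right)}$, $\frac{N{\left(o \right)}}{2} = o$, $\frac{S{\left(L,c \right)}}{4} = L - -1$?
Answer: $- \frac{8}{9} \approx -0.88889$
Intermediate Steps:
$S{\left(L,c \right)} = 4 + 4 L$ ($S{\left(L,c \right)} = 4 \left(L - -1\right) = 4 \left(L + 1\right) = 4 \left(1 + L\right) = 4 + 4 L$)
$N{\left(o \right)} = 2 o$
$t = -8$ ($t = 4 + 4 \left(2 \left(-2\right) + 1\right) = 4 + 4 \left(-4 + 1\right) = 4 + 4 \left(-3\right) = 4 - 12 = -8$)
$W = 18$ ($W = 6 \cdot 3 = 18$)
$T{\left(G \right)} = -8$
$m{\left(O \right)} = \frac{1}{9}$ ($m{\left(O \right)} = \frac{1}{2 \cdot 5 - 1} = \frac{1}{10 - 1} = \frac{1}{9}$)
$m{\left(W \right)} T{\left(1 \right)} = \frac{1}{9} \left(-8\right) = - \frac{8}{9}$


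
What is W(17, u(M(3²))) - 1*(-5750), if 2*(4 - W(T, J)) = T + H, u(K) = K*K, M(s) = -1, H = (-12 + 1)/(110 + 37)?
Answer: 844594/147 ≈ 5745.5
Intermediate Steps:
H = -11/147 ≈ -0.074830
u(K) = K²
W(T, J) = 1187/294 - T/2 (W(T, J) = 4 - (T - 11/147)/2 = 4 - (-11/147 + T)/2 = 4 + (11/294 - T/2) = 1187/294 - T/2)
W(17, u(M(3²))) - 1*(-5750) = (1187/294 - ½*17) - 1*(-5750) = (1187/294 - 17/2) + 5750 = -656/147 + 5750 = 844594/147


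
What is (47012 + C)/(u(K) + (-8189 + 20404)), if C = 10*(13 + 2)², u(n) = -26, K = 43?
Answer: 49262/12189 ≈ 4.0415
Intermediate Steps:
C = 2250 (C = 10*15² = 10*225 = 2250)
(47012 + C)/(u(K) + (-8189 + 20404)) = (47012 + 2250)/(-26 + (-8189 + 20404)) = 49262/(-26 + 12215) = 49262/12189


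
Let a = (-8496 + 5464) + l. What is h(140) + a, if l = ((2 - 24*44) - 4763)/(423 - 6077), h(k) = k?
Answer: -16345551/5654 ≈ -2891.0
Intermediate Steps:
l = 5817/5654 (l = ((2 - 1056) - 4763)/(-5654) = (-1054 - 4763)*(-1/5654) = -5817*(-1/5654) = 5817/5654 ≈ 1.0288)
a = -17137111/5654 (a = (-8496 + 5464) + 5817/5654 = -3032 + 5817/5654 = -17137111/5654 ≈ -3031.0)
h(140) + a = 140 - 17137111/5654 = -16345551/5654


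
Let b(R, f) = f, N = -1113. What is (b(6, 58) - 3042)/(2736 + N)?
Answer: -2984/1623 ≈ -1.8386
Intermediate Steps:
(b(6, 58) - 3042)/(2736 + N) = (58 - 3042)/(2736 - 1113) = -2984/1623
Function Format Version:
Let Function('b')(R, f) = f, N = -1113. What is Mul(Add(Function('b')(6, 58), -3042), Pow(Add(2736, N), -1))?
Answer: Rational(-2984, 1623) ≈ -1.8386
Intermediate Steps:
Mul(Add(Function('b')(6, 58), -3042), Pow(Add(2736, N), -1)) = Mul(Add(58, -3042), Pow(Add(2736, -1113), -1)) = Mul(-2984, Pow(1623, -1)) = Mul(-2984, Rational(1, 1623)) = Rational(-2984, 1623)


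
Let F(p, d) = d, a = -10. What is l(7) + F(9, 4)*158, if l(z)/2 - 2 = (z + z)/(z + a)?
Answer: 1880/3 ≈ 626.67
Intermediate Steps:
l(z) = 4 + 4*z/(-10 + z) (l(z) = 4 + 2*((z + z)/(z - 10)) = 4 + 2*((2*z)/(-10 + z)) = 4 + 2*(2*z/(-10 + z)) = 4 + 4*z/(-10 + z))
l(7) + F(9, 4)*158 = 8*(-5 + 7)/(-10 + 7) + 4*158 = 8*2/(-3) + 632 = 8*(-⅓)*2 + 632 = -16/3 + 632 = 1880/3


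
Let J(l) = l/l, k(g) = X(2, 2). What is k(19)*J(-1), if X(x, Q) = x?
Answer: 2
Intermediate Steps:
k(g) = 2
J(l) = 1
k(19)*J(-1) = 2*1 = 2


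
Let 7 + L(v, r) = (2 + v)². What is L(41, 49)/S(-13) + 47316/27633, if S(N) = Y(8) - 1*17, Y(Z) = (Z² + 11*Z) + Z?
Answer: 19222058/1317173 ≈ 14.593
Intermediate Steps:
Y(Z) = Z² + 12*Z
L(v, r) = -7 + (2 + v)²
S(N) = 143 (S(N) = 8*(12 + 8) - 1*17 = 8*20 - 17 = 160 - 17 = 143)
L(41, 49)/S(-13) + 47316/27633 = (-7 + (2 + 41)²)/143 + 47316/27633 = (-7 + 43²)*(1/143) + 47316*(1/27633) = (-7 + 1849)*(1/143) + 15772/9211 = 1842*(1/143) + 15772/9211 = 1842/143 + 15772/9211 = 19222058/1317173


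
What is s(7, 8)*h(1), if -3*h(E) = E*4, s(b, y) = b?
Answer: -28/3 ≈ -9.3333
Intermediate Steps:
h(E) = -4*E/3 (h(E) = -E*4/3 = -4*E/3)
s(7, 8)*h(1) = 7*(-4/3*1) = 7*(-4/3) = -28/3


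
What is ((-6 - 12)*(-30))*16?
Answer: 8640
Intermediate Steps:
((-6 - 12)*(-30))*16 = -18*(-30)*16 = 540*16 = 8640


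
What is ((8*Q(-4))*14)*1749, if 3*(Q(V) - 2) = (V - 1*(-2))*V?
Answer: 914144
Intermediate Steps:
Q(V) = 2 + V*(2 + V)/3 (Q(V) = 2 + ((V - 1*(-2))*V)/3 = 2 + ((V + 2)*V)/3 = 2 + ((2 + V)*V)/3 = 2 + (V*(2 + V))/3 = 2 + V*(2 + V)/3)
((8*Q(-4))*14)*1749 = ((8*(2 + (1/3)*(-4)**2 + (2/3)*(-4)))*14)*1749 = ((8*(2 + (1/3)*16 - 8/3))*14)*1749 = ((8*(2 + 16/3 - 8/3))*14)*1749 = ((8*(14/3))*14)*1749 = ((112/3)*14)*1749 = (1568/3)*1749 = 914144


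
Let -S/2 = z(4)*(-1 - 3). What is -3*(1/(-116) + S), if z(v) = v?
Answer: -11133/116 ≈ -95.974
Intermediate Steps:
S = 32 (S = -8*(-1 - 3) = -8*(-4) = -2*(-16) = 32)
-3*(1/(-116) + S) = -3*(1/(-116) + 32) = -3*(-1/116 + 32) = -3*3711/116 = -11133/116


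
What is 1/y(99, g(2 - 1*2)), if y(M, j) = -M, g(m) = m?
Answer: -1/99 ≈ -0.010101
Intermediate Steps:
1/y(99, g(2 - 1*2)) = 1/(-1*99) = 1/(-99) = -1/99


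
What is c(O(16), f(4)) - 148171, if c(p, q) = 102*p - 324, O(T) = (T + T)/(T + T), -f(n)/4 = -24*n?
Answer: -148393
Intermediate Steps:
f(n) = 96*n (f(n) = -(-96)*n = 96*n)
O(T) = 1 (O(T) = (2*T)/((2*T)) = (2*T)*(1/(2*T)) = 1)
c(p, q) = -324 + 102*p
c(O(16), f(4)) - 148171 = (-324 + 102*1) - 148171 = (-324 + 102) - 148171 = -222 - 148171 = -148393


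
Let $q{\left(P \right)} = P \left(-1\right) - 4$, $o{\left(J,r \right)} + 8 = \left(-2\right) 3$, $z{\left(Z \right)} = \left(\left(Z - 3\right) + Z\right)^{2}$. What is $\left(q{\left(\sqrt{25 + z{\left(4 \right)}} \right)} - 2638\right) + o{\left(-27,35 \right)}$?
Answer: $-2656 - 5 \sqrt{2} \approx -2663.1$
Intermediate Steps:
$z{\left(Z \right)} = \left(-3 + 2 Z\right)^{2}$ ($z{\left(Z \right)} = \left(\left(-3 + Z\right) + Z\right)^{2} = \left(-3 + 2 Z\right)^{2}$)
$o{\left(J,r \right)} = -14$ ($o{\left(J,r \right)} = -8 - 6 = -14$)
$q{\left(P \right)} = -4 - P$ ($q{\left(P \right)} = - P - 4 = -4 - P$)
$\left(q{\left(\sqrt{25 + z{\left(4 \right)}} \right)} - 2638\right) + o{\left(-27,35 \right)} = \left(\left(-4 - \sqrt{25 + \left(-3 + 2 \cdot 4\right)^{2}}\right) - 2638\right) - 14 = \left(\left(-4 - \sqrt{25 + \left(-3 + 8\right)^{2}}\right) - 2638\right) - 14 = \left(\left(-4 - \sqrt{25 + 5^{2}}\right) - 2638\right) - 14 = \left(\left(-4 - \sqrt{25 + 25}\right) - 2638\right) - 14 = \left(\left(-4 - \sqrt{50}\right) - 2638\right) - 14 = \left(\left(-4 - 5 \sqrt{2}\right) - 2638\right) - 14 = \left(-2642 - 5 \sqrt{2}\right) - 14 = -2656 - 5 \sqrt{2}$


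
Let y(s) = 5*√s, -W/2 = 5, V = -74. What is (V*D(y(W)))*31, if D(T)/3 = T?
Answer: -34410*I*√10 ≈ -1.0881e+5*I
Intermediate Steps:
W = -10 (W = -2*5 = -10)
D(T) = 3*T
(V*D(y(W)))*31 = -222*5*√(-10)*31 = -222*5*(I*√10)*31 = -222*5*I*√10*31 = -1110*I*√10*31 = -34410*I*√10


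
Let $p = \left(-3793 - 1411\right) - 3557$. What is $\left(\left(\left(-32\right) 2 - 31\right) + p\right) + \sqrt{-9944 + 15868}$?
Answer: $-8856 + 2 \sqrt{1481} \approx -8779.0$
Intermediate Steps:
$p = -8761$ ($p = -5204 - 3557 = -8761$)
$\left(\left(\left(-32\right) 2 - 31\right) + p\right) + \sqrt{-9944 + 15868} = \left(\left(\left(-32\right) 2 - 31\right) - 8761\right) + \sqrt{-9944 + 15868} = \left(\left(-64 - 31\right) - 8761\right) + \sqrt{5924} = \left(-95 - 8761\right) + 2 \sqrt{1481} = -8856 + 2 \sqrt{1481}$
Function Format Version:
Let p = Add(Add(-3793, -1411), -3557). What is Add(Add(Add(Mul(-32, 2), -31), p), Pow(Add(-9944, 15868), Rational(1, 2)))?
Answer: Add(-8856, Mul(2, Pow(1481, Rational(1, 2)))) ≈ -8779.0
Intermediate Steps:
p = -8761 (p = Add(-5204, -3557) = -8761)
Add(Add(Add(Mul(-32, 2), -31), p), Pow(Add(-9944, 15868), Rational(1, 2))) = Add(Add(Add(Mul(-32, 2), -31), -8761), Pow(Add(-9944, 15868), Rational(1, 2))) = Add(Add(Add(-64, -31), -8761), Pow(5924, Rational(1, 2))) = Add(Add(-95, -8761), Mul(2, Pow(1481, Rational(1, 2)))) = Add(-8856, Mul(2, Pow(1481, Rational(1, 2))))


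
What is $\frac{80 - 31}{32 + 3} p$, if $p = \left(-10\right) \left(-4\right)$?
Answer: $56$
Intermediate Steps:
$p = 40$
$\frac{80 - 31}{32 + 3} p = \frac{80 - 31}{32 + 3} \cdot 40 = \frac{49}{35} \cdot 40 = 49 \cdot \frac{1}{35} \cdot 40 = \frac{7}{5} \cdot 40 = 56$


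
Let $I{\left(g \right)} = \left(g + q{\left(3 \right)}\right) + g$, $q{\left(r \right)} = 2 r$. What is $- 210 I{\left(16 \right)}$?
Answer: $-7980$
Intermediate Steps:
$I{\left(g \right)} = 6 + 2 g$ ($I{\left(g \right)} = \left(g + 2 \cdot 3\right) + g = \left(g + 6\right) + g = \left(6 + g\right) + g = 6 + 2 g$)
$- 210 I{\left(16 \right)} = - 210 \left(6 + 2 \cdot 16\right) = - 210 \left(6 + 32\right) = \left(-210\right) 38 = -7980$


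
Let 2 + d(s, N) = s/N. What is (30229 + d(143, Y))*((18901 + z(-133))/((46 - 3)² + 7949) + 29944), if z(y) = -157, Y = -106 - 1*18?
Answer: 645365232945/713 ≈ 9.0514e+8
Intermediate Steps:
Y = -124 (Y = -106 - 18 = -124)
d(s, N) = -2 + s/N
(30229 + d(143, Y))*((18901 + z(-133))/((46 - 3)² + 7949) + 29944) = (30229 + (-2 + 143/(-124)))*((18901 - 157)/((46 - 3)² + 7949) + 29944) = (30229 + (-2 + 143*(-1/124)))*(18744/(43² + 7949) + 29944) = (30229 + (-2 - 143/124))*(18744/(1849 + 7949) + 29944) = (30229 - 391/124)*(18744/9798 + 29944) = 3748005*(18744*(1/9798) + 29944)/124 = 3748005*(44/23 + 29944)/124 = (3748005/124)*(688756/23) = 645365232945/713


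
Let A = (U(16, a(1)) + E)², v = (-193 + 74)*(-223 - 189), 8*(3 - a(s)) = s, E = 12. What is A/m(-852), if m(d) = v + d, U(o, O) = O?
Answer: 14161/3083264 ≈ 0.0045929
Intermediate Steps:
a(s) = 3 - s/8
v = 49028 (v = -119*(-412) = 49028)
A = 14161/64 (A = ((3 - ⅛*1) + 12)² = ((3 - ⅛) + 12)² = (23/8 + 12)² = (119/8)² = 14161/64 ≈ 221.27)
m(d) = 49028 + d
A/m(-852) = 14161/(64*(49028 - 852)) = (14161/64)/48176 = (14161/64)*(1/48176) = 14161/3083264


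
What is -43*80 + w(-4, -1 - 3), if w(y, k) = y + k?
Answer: -3448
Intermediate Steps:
w(y, k) = k + y
-43*80 + w(-4, -1 - 3) = -43*80 + ((-1 - 3) - 4) = -3440 + (-4 - 4) = -3440 - 8 = -3448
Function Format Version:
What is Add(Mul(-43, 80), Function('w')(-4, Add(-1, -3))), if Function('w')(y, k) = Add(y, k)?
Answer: -3448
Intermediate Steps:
Function('w')(y, k) = Add(k, y)
Add(Mul(-43, 80), Function('w')(-4, Add(-1, -3))) = Add(Mul(-43, 80), Add(Add(-1, -3), -4)) = Add(-3440, Add(-4, -4)) = Add(-3440, -8) = -3448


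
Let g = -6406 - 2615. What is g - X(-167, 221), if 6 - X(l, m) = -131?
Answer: -9158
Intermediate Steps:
X(l, m) = 137 (X(l, m) = 6 - 1*(-131) = 6 + 131 = 137)
g = -9021
g - X(-167, 221) = -9021 - 1*137 = -9021 - 137 = -9158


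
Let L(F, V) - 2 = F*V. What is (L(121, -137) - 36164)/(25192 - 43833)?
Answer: 52739/18641 ≈ 2.8292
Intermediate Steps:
L(F, V) = 2 + F*V
(L(121, -137) - 36164)/(25192 - 43833) = ((2 + 121*(-137)) - 36164)/(25192 - 43833) = ((2 - 16577) - 36164)/(-18641) = (-16575 - 36164)*(-1/18641) = -52739*(-1/18641) = 52739/18641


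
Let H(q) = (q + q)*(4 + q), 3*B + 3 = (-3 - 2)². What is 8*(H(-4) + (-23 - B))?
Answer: -728/3 ≈ -242.67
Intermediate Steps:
B = 22/3 (B = -1 + (-3 - 2)²/3 = -1 + (⅓)*(-5)² = -1 + (⅓)*25 = -1 + 25/3 = 22/3 ≈ 7.3333)
H(q) = 2*q*(4 + q) (H(q) = (2*q)*(4 + q) = 2*q*(4 + q))
8*(H(-4) + (-23 - B)) = 8*(2*(-4)*(4 - 4) + (-23 - 1*22/3)) = 8*(2*(-4)*0 + (-23 - 22/3)) = 8*(0 - 91/3) = 8*(-91/3) = -728/3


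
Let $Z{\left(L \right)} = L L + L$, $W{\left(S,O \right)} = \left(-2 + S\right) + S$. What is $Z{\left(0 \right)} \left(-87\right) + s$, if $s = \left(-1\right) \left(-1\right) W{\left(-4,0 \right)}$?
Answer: $-10$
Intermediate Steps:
$W{\left(S,O \right)} = -2 + 2 S$
$s = -10$ ($s = \left(-1\right) \left(-1\right) \left(-2 + 2 \left(-4\right)\right) = 1 \left(-2 - 8\right) = 1 \left(-10\right) = -10$)
$Z{\left(L \right)} = L + L^{2}$ ($Z{\left(L \right)} = L^{2} + L = L + L^{2}$)
$Z{\left(0 \right)} \left(-87\right) + s = 0 \left(1 + 0\right) \left(-87\right) - 10 = 0 \cdot 1 \left(-87\right) - 10 = 0 \left(-87\right) - 10 = 0 - 10 = -10$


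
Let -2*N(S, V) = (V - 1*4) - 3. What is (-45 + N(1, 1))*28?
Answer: -1176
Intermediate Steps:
N(S, V) = 7/2 - V/2 (N(S, V) = -((V - 1*4) - 3)/2 = -((V - 4) - 3)/2 = -((-4 + V) - 3)/2 = -(-7 + V)/2 = 7/2 - V/2)
(-45 + N(1, 1))*28 = (-45 + (7/2 - 1/2*1))*28 = (-45 + (7/2 - 1/2))*28 = (-45 + 3)*28 = -42*28 = -1176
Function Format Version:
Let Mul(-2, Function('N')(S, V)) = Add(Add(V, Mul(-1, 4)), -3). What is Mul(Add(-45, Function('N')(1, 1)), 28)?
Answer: -1176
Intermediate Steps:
Function('N')(S, V) = Add(Rational(7, 2), Mul(Rational(-1, 2), V)) (Function('N')(S, V) = Mul(Rational(-1, 2), Add(Add(V, Mul(-1, 4)), -3)) = Mul(Rational(-1, 2), Add(Add(V, -4), -3)) = Mul(Rational(-1, 2), Add(Add(-4, V), -3)) = Mul(Rational(-1, 2), Add(-7, V)) = Add(Rational(7, 2), Mul(Rational(-1, 2), V)))
Mul(Add(-45, Function('N')(1, 1)), 28) = Mul(Add(-45, Add(Rational(7, 2), Mul(Rational(-1, 2), 1))), 28) = Mul(Add(-45, Add(Rational(7, 2), Rational(-1, 2))), 28) = Mul(Add(-45, 3), 28) = Mul(-42, 28) = -1176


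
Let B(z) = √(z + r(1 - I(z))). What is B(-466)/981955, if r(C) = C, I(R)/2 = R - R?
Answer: I*√465/981955 ≈ 2.196e-5*I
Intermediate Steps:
I(R) = 0 (I(R) = 2*(R - R) = 2*0 = 0)
B(z) = √(1 + z) (B(z) = √(z + (1 - 1*0)) = √(z + (1 + 0)) = √(z + 1) = √(1 + z))
B(-466)/981955 = √(1 - 466)/981955 = √(-465)*(1/981955) = (I*√465)*(1/981955) = I*√465/981955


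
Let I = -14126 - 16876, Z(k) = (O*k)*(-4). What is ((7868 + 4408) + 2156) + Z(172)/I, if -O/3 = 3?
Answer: 74569112/5167 ≈ 14432.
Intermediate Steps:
O = -9 (O = -3*3 = -9)
Z(k) = 36*k (Z(k) = -9*k*(-4) = 36*k)
I = -31002
((7868 + 4408) + 2156) + Z(172)/I = ((7868 + 4408) + 2156) + (36*172)/(-31002) = (12276 + 2156) + 6192*(-1/31002) = 14432 - 1032/5167 = 74569112/5167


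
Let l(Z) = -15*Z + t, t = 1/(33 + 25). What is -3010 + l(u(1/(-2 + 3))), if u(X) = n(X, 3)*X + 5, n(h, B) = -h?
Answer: -178059/58 ≈ -3070.0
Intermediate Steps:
u(X) = 5 - X**2 (u(X) = (-X)*X + 5 = -X**2 + 5 = 5 - X**2)
t = 1/58 ≈ 0.017241
l(Z) = 1/58 - 15*Z (l(Z) = -15*Z + 1/58 = 1/58 - 15*Z)
-3010 + l(u(1/(-2 + 3))) = -3010 + (1/58 - 15*(5 - (1/(-2 + 3))**2)) = -3010 + (1/58 - 15*(5 - (1/1)**2)) = -3010 + (1/58 - 15*(5 - 1*1**2)) = -3010 + (1/58 - 15*(5 - 1*1)) = -3010 + (1/58 - 15*(5 - 1)) = -3010 + (1/58 - 15*4) = -3010 + (1/58 - 60) = -3010 - 3479/58 = -178059/58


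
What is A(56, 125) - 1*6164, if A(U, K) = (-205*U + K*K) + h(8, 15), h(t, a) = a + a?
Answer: -1989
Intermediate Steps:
h(t, a) = 2*a
A(U, K) = 30 + K² - 205*U (A(U, K) = (-205*U + K*K) + 2*15 = (-205*U + K²) + 30 = (K² - 205*U) + 30 = 30 + K² - 205*U)
A(56, 125) - 1*6164 = (30 + 125² - 205*56) - 1*6164 = (30 + 15625 - 11480) - 6164 = 4175 - 6164 = -1989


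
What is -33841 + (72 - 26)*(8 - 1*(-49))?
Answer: -31219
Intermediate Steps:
-33841 + (72 - 26)*(8 - 1*(-49)) = -33841 + 46*(8 + 49) = -33841 + 46*57 = -33841 + 2622 = -31219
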